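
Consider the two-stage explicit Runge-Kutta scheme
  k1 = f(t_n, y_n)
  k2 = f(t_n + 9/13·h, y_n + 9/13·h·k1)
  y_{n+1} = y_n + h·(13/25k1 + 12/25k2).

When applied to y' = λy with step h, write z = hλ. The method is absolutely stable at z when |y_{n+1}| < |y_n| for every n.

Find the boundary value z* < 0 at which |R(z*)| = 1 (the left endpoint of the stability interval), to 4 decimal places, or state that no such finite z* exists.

On y'=λy, z=hλ:
  k1=λy_n ⇒ h·k1=z·y_n;  k2=λ(1+9/13z)y_n ⇒ h·k2=z(1+9/13z)y_n
  y_{n+1}/y_n = 1 + 13/25z + 12/25z(1+9/13z) = 1 + z + 108/325z²
  Hence R(z) = 1 + z + 108/325z².

Find x<0 with |R(x)|<1.
x=-0.5: |R|=0.5831
R=1: x+108/325x²=0 ⇒ x=−325/108=-3.0093; min R=1−1/(4·108/325)=0.2477>−1
Confirm numerically:
  x=-2.073: |R|=0.35504 <1
  x=-1.908: |R|=0.30175 <1
  x=-1.415: |R|=0.25035 <1
  x=-3.350: |R|=1.37932 >1
  x=-3.231: |R|=1.23808 >1
  x=-3.133: |R|=1.12883 >1
So |R|<1 on (-3.0093, 0).

left endpoint -3.0093.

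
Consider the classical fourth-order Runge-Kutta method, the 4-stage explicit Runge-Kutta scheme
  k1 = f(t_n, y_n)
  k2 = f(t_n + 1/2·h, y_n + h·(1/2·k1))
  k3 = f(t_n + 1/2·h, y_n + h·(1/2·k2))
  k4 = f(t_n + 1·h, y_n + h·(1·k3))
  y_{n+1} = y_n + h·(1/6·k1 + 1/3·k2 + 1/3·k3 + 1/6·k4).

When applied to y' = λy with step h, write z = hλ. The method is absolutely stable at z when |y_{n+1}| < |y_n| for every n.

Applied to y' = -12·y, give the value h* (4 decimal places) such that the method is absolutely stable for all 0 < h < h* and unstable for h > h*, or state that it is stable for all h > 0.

Set f=λy, z=hλ:
  order 4, 4-stage ⇒ R(z)=1+z+z^2/2+z^3/6+z^4/24
  (e.g. R(-1.28)=0.30152, |R|=0.30152)

Need |R(x)|<1, x<0.
x=-1.28: |R|=0.3015
|R(-2.43)|=0.5838 |R(-2.29)|=0.4764 |R(-0.71)|=0.4930
Bisect:
  x_lo=-3.1960 |R|=1.8176  x_hi=-0.1266 |R|=0.8811
  mid=-1.66130 |R|=0.27186 →hi
  mid=-2.42866 |R|=0.58263 →hi
  mid=-2.81234 |R|=1.04155 →lo
  mid=-2.62050 |R|=0.77867 →hi
  mid=-2.71642 |R|=0.90103 →hi
  mid=-2.76438 |R|=0.96893 →hi
  mid=-2.78836 |R|=1.00464 →lo
  ...
  [-2.78537,-2.78518] ⇒ x*=-2.7853
Interval (-2.7853, 0).

(-2.7853,0); λ=-12 ⇒ h* = 0.2321.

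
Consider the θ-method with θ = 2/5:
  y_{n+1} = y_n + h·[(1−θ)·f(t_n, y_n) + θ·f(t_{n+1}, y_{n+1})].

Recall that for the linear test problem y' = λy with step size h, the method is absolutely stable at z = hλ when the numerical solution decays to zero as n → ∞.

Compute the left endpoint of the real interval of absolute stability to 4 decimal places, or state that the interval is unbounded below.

left endpoint -10.0000.

On y'=λy, z=hλ:
  y_{n+1} = y_n + z·[3/5·y_n + 2/5·y_{n+1}] ⇒ (1 − 2/5z)y_{n+1} = (1 + 3/5z)y_n
  R(z) = (1 + 3/5z)/(1 − 2/5z).

Find x<0 with |R(x)|<1.
x=-0.81: |R|=0.3882
R=−1: 1+3/5x = −1+2/5x ⇒ -1/5x=2 ⇒ x=2/(-1/5)=-10.0000
Confirm numerically:
  x=-9.929: |R|=0.99714 <1
  x=-8.901: |R|=0.95180 <1
  x=-7.700: |R|=0.88725 <1
  x=-4.264: |R|=0.57599 <1
  x=-10.546: |R|=1.02093 >1
  x=-10.476: |R|=1.01834 >1
  x=-10.061: |R|=1.00243 >1
Interval (-10.0000, 0).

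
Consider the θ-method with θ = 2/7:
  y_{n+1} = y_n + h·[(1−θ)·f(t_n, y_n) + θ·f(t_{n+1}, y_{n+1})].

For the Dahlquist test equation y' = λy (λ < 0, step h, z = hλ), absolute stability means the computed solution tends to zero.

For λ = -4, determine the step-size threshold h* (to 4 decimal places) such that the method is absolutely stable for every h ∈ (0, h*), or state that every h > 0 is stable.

(-4.6667,0); λ=-4 ⇒ h* = (14/3)/4 = 1.1667.

Set f=λy, z=hλ:
  y_{n+1} = y_n + z·[5/7·y_n + 2/7·y_{n+1}] ⇒ (1 − 2/7z)y_{n+1} = (1 + 5/7z)y_n
  so R(z) = (1 + 5/7z)/(1 − 2/7z).

Find x<0 with |R(x)|<1.
x=-1.38: |R|=0.0102
R=−1: 1+5/7x = −1+2/7x ⇒ -3/7x=2 ⇒ x=2/(-3/7)=-4.6667
Confirm numerically:
  x=-2.458: |R|=0.44394 <1
  x=-2.370: |R|=0.41312 <1
  x=-1.924: |R|=0.24152 <1
  x=-5.150: |R|=1.08382 >1
  x=-4.862: |R|=1.03504 >1
So |R|<1 on (-4.6667, 0).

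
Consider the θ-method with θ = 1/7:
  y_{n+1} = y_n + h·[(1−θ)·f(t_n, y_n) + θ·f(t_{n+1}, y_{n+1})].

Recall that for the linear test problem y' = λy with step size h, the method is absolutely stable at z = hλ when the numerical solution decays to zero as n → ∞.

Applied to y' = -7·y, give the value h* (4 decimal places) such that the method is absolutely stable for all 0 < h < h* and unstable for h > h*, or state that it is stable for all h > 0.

Test eqn y'=λy, z=hλ:
  y_{n+1} = y_n + z·[6/7·y_n + 1/7·y_{n+1}] ⇒ (1 − 1/7z)y_{n+1} = (1 + 6/7z)y_n
  Hence R(z) = (1 + 6/7z)/(1 − 1/7z).

Need |R(x)|<1, x<0.
x=-0.46: |R|=0.5684
R=−1: 1+6/7x = −1+1/7x ⇒ -5/7x=2 ⇒ x=2/(-5/7)=-2.8000
Confirm numerically:
  x=-2.742: |R|=0.97023 <1
  x=-2.525: |R|=0.85564 <1
  x=-1.728: |R|=0.38588 <1
  x=-1.253: |R|=0.06277 <1
  x=-3.160: |R|=1.17717 >1
  x=-3.045: |R|=1.12195 >1
  x=-2.820: |R|=1.01018 >1
Stable set (-2.8000, 0).

(-2.8000,0); λ=-7 ⇒ h* = (14/5)/7 = 0.4000.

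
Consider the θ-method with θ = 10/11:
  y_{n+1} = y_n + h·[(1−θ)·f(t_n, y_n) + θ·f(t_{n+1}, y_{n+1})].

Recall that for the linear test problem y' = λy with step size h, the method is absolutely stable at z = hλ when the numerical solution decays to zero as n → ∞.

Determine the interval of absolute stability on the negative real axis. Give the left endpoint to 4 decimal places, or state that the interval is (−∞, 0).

interval (−∞, 0).

On y'=λy, z=hλ:
  y_{n+1} = y_n + z·[1/11·y_n + 10/11·y_{n+1}] ⇒ (1 − 10/11z)y_{n+1} = (1 + 1/11z)y_n
  Hence R(z) = (1 + 1/11z)/(1 − 10/11z).

Boundary: |R(x)|=1, x<0.
x=-0.73: |R|=0.5612
x=-2: |R|=0.2903
x=-10: |R|=0.0090
x=-100: |R|=0.0880
θ=10/11≥1/2 ⇒ |1+1/11x|<|1−10/11x| ∀x<0 ⇒ stable on all of ℝ⁻.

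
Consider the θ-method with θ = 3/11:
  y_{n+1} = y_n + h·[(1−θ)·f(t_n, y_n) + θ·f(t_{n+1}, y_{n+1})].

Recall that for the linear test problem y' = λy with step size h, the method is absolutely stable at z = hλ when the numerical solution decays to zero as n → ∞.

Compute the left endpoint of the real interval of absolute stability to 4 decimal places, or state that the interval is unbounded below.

With y'=λy (z=hλ):
  y_{n+1} = y_n + z·[8/11·y_n + 3/11·y_{n+1}] ⇒ (1 − 3/11z)y_{n+1} = (1 + 8/11z)y_n
  so R(z) = (1 + 8/11z)/(1 − 3/11z).

Need |R(x)|<1, x<0.
x=-1.43: |R|=0.0288
R=−1: 1+8/11x = −1+3/11x ⇒ -5/11x=2 ⇒ x=2/(-5/11)=-4.4000
Confirm numerically:
  x=-4.242: |R|=0.96670 <1
  x=-3.664: |R|=0.83267 <1
  x=-3.604: |R|=0.81753 <1
  x=-4.957: |R|=1.10765 >1
  x=-4.740: |R|=1.06741 >1
  x=-4.545: |R|=1.02943 >1
Stable set (-4.4000, 0).

z* = -4.4000.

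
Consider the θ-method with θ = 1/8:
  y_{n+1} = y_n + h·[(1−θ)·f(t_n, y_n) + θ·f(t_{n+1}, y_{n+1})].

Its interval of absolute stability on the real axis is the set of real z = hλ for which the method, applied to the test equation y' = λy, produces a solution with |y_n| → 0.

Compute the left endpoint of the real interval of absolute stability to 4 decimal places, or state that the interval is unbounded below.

With y'=λy (z=hλ):
  y_{n+1} = y_n + z·[7/8·y_n + 1/8·y_{n+1}] ⇒ (1 − 1/8z)y_{n+1} = (1 + 7/8z)y_n
  ⇒ R(z) = (1 + 7/8z)/(1 − 1/8z).

Solve |R(x)|<1 on ℝ⁻.
x=-0.76: |R|=0.3059
R=−1: 1+7/8x = −1+1/8x ⇒ -3/4x=2 ⇒ x=2/(-3/4)=-2.6667
Confirm numerically:
  x=-1.965: |R|=0.57752 <1
  x=-1.770: |R|=0.44933 <1
  x=-1.526: |R|=0.28155 <1
  x=-1.087: |R|=0.04303 <1
  x=-2.886: |R|=1.12089 >1
  x=-2.743: |R|=1.04263 >1
Stable set (-2.6667, 0).

left endpoint -2.6667.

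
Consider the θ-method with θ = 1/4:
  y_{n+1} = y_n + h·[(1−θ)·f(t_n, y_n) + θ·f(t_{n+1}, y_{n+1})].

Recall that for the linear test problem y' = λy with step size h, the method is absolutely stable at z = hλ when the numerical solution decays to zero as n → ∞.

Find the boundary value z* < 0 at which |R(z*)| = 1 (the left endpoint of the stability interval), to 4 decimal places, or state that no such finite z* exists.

left endpoint -4.0000.

On y'=λy, z=hλ:
  y_{n+1} = y_n + z·[3/4·y_n + 1/4·y_{n+1}] ⇒ (1 − 1/4z)y_{n+1} = (1 + 3/4z)y_n
  so R(z) = (1 + 3/4z)/(1 − 1/4z).

Need |R(x)|<1, x<0.
x=-0.35: |R|=0.6782
R=−1: 1+3/4x = −1+1/4x ⇒ -1/2x=2 ⇒ x=2/(-1/2)=-4.0000
Confirm numerically:
  x=-3.834: |R|=0.95762 <1
  x=-3.244: |R|=0.79128 <1
  x=-2.525: |R|=0.54789 <1
  x=-2.132: |R|=0.39074 <1
  x=-4.319: |R|=1.07669 >1
  x=-4.141: |R|=1.03464 >1
So |R|<1 on (-4.0000, 0).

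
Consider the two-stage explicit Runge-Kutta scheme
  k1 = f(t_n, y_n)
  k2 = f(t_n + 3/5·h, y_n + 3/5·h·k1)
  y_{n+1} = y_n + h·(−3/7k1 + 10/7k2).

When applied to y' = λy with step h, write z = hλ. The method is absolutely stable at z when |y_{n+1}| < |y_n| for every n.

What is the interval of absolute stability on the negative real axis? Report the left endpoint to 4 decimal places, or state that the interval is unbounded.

On y'=λy, z=hλ:
  k1=λy_n ⇒ h·k1=z·y_n;  k2=λ(1+3/5z)y_n ⇒ h·k2=z(1+3/5z)y_n
  y_{n+1}/y_n = 1 − 3/7z + 10/7z(1+3/5z) = 1 + z + 6/7z²
  ⇒ R(z) = 1 + z + 6/7z².

Boundary: |R(x)|=1, x<0.
x=-0.44: |R|=0.7259
R=1: x+6/7x²=0 ⇒ x=−7/6=-1.1667; min R=1−1/(4·6/7)=0.7083>−1
Confirm numerically:
  x=-1.050: |R|=0.89500 <1
  x=-0.988: |R|=0.84869 <1
  x=-0.854: |R|=0.77113 <1
  x=-0.646: |R|=0.71170 <1
  x=-1.647: |R|=1.67809 >1
  x=-1.564: |R|=1.53265 >1
  x=-1.458: |R|=1.36408 >1
Interval (-1.1667, 0).

(-1.1667, 0).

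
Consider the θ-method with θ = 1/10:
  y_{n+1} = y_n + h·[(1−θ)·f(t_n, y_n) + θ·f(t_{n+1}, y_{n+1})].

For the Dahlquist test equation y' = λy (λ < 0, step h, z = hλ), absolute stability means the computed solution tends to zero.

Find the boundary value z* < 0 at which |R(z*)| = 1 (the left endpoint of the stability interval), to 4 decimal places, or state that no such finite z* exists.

Set f=λy, z=hλ:
  y_{n+1} = y_n + z·[9/10·y_n + 1/10·y_{n+1}] ⇒ (1 − 1/10z)y_{n+1} = (1 + 9/10z)y_n
  so R(z) = (1 + 9/10z)/(1 − 1/10z).

Find x<0 with |R(x)|<1.
x=-1.44: |R|=0.2587
R=−1: 1+9/10x = −1+1/10x ⇒ -4/5x=2 ⇒ x=2/(-4/5)=-2.5000
Confirm numerically:
  x=-2.470: |R|=0.98075 <1
  x=-2.257: |R|=0.84140 <1
  x=-2.215: |R|=0.81334 <1
  x=-1.736: |R|=0.47921 <1
  x=-2.853: |R|=1.21972 >1
  x=-2.723: |R|=1.14022 >1
  x=-2.576: |R|=1.04835 >1
Interval (-2.5000, 0).

left endpoint -2.5000.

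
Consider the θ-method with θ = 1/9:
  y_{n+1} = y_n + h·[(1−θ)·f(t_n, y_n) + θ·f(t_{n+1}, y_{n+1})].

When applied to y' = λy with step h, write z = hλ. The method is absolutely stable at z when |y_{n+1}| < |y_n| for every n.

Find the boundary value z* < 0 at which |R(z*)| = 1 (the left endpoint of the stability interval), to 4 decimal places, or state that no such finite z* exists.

left endpoint -2.5714.

Set f=λy, z=hλ:
  y_{n+1} = y_n + z·[8/9·y_n + 1/9·y_{n+1}] ⇒ (1 − 1/9z)y_{n+1} = (1 + 8/9z)y_n
  so R(z) = (1 + 8/9z)/(1 − 1/9z).

Need |R(x)|<1, x<0.
x=-1.31: |R|=0.1435
R=−1: 1+8/9x = −1+1/9x ⇒ -7/9x=2 ⇒ x=2/(-7/9)=-2.5714
Confirm numerically:
  x=-2.486: |R|=0.94794 <1
  x=-2.030: |R|=0.65639 <1
  x=-1.948: |R|=0.60139 <1
  x=-2.963: |R|=1.22912 >1
  x=-2.841: |R|=1.15936 >1
So |R|<1 on (-2.5714, 0).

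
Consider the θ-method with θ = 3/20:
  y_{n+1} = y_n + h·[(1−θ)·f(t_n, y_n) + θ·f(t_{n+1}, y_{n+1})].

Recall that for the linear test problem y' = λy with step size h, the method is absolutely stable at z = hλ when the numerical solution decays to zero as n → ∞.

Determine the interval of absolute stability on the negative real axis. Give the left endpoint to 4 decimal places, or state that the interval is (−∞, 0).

z∈(-2.8571,0).

With y'=λy (z=hλ):
  y_{n+1} = y_n + z·[17/20·y_n + 3/20·y_{n+1}] ⇒ (1 − 3/20z)y_{n+1} = (1 + 17/20z)y_n
  ⇒ R(z) = (1 + 17/20z)/(1 − 3/20z).

Solve |R(x)|<1 on ℝ⁻.
x=-0.48: |R|=0.5522
R=−1: 1+17/20x = −1+3/20x ⇒ -7/10x=2 ⇒ x=2/(-7/10)=-2.8571
Confirm numerically:
  x=-2.547: |R|=0.84291 <1
  x=-2.129: |R|=0.61367 <1
  x=-1.806: |R|=0.42104 <1
  x=-1.623: |R|=0.30524 <1
  x=-3.417: |R|=1.25910 >1
  x=-3.356: |R|=1.23227 >1
  x=-2.946: |R|=1.04314 >1
So |R|<1 on (-2.8571, 0).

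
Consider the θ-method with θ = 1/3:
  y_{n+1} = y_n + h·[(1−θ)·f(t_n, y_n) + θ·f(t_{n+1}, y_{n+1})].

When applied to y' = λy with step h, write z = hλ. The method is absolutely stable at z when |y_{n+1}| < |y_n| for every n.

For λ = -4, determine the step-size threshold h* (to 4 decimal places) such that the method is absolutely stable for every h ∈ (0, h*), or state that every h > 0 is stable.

With y'=λy (z=hλ):
  y_{n+1} = y_n + z·[2/3·y_n + 1/3·y_{n+1}] ⇒ (1 − 1/3z)y_{n+1} = (1 + 2/3z)y_n
  so R(z) = (1 + 2/3z)/(1 − 1/3z).

Need |R(x)|<1, x<0.
x=-1.03: |R|=0.2333
R=−1: 1+2/3x = −1+1/3x ⇒ -1/3x=2 ⇒ x=2/(-1/3)=-6.0000
Confirm numerically:
  x=-5.052: |R|=0.88227 <1
  x=-3.685: |R|=0.65370 <1
  x=-2.869: |R|=0.46652 <1
  x=-2.744: |R|=0.43315 <1
  x=-6.594: |R|=1.06191 >1
  x=-6.484: |R|=1.05103 >1
  x=-6.173: |R|=1.01886 >1
Stable set (-6.0000, 0).

(-6.0000,0); λ=-4 ⇒ h* = (6)/4 = 1.5000.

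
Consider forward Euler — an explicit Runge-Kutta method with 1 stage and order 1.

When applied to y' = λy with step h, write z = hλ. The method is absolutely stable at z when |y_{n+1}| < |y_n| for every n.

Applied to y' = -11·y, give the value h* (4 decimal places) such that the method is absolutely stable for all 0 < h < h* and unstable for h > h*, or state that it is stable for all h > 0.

(-2.0000,0); λ=-11 ⇒ h* = 0.1818.

On y'=λy, z=hλ:
  order 1, 1-stage ⇒ R(z)=1+z
  (e.g. R(-0.78)=0.22000, |R|=0.22000)

Solve |R(x)|<1 on ℝ⁻.
x=-0.78: |R|=0.2200
|R(-1.84)|=0.8400 |R(-1.53)|=0.5300 |R(-0.69)|=0.3100
Bisect:
  x_lo=-2.5881 |R|=1.5881  x_hi=-0.1518 |R|=0.8482
  mid=-1.37000 |R|=0.37000 →hi
  mid=-1.97907 |R|=0.97907 →hi
  mid=-2.28361 |R|=1.28361 →lo
  mid=-2.13134 |R|=1.13134 →lo
  mid=-2.05521 |R|=1.05521 →lo
  mid=-2.01714 |R|=1.01714 →lo
  mid=-1.99811 |R|=0.99811 →hi
  mid=-2.00762 |R|=1.00762 →lo
  mid=-2.00286 |R|=1.00286 →lo
  mid=-2.00048 |R|=1.00048 →lo
  ...
  [-2.00004,-1.99989] ⇒ x*=-2.0000
Stable set (-2.0000, 0).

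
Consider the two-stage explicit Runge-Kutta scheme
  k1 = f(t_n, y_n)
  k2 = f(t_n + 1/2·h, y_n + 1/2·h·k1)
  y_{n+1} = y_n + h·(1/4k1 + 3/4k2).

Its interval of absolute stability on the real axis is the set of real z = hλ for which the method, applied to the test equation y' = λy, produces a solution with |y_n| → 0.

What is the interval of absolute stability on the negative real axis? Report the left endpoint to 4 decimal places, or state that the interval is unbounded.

Test eqn y'=λy, z=hλ:
  k1=λy_n ⇒ h·k1=z·y_n;  k2=λ(1+1/2z)y_n ⇒ h·k2=z(1+1/2z)y_n
  y_{n+1}/y_n = 1 + 1/4z + 3/4z(1+1/2z) = 1 + z + 3/8z²
  so R(z) = 1 + z + 3/8z².

Need |R(x)|<1, x<0.
x=-0.89: |R|=0.4070
R=1: x+3/8x²=0 ⇒ x=−8/3=-2.6667; min R=1−1/(4·3/8)=0.3333>−1
Confirm numerically:
  x=-2.473: |R|=0.82040 <1
  x=-1.604: |R|=0.36081 <1
  x=-1.136: |R|=0.34794 <1
  x=-2.853: |R|=1.19935 >1
  x=-2.798: |R|=1.13780 >1
  x=-2.731: |R|=1.06589 >1
So |R|<1 on (-2.6667, 0).

z∈(-2.6667,0).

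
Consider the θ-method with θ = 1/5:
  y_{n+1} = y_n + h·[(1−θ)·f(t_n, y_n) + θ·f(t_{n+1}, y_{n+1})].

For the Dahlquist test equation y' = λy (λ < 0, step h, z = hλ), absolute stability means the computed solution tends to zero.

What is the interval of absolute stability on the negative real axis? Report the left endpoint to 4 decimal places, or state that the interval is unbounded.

On y'=λy, z=hλ:
  y_{n+1} = y_n + z·[4/5·y_n + 1/5·y_{n+1}] ⇒ (1 − 1/5z)y_{n+1} = (1 + 4/5z)y_n
  so R(z) = (1 + 4/5z)/(1 − 1/5z).

Need |R(x)|<1, x<0.
x=-1.62: |R|=0.2236
R=−1: 1+4/5x = −1+1/5x ⇒ -3/5x=2 ⇒ x=2/(-3/5)=-3.3333
Confirm numerically:
  x=-2.881: |R|=0.82781 <1
  x=-2.128: |R|=0.49270 <1
  x=-1.627: |R|=0.22755 <1
  x=-1.369: |R|=0.07474 <1
  x=-3.714: |R|=1.13105 >1
  x=-3.568: |R|=1.08217 >1
  x=-3.423: |R|=1.03194 >1
Interval (-3.3333, 0).

(-3.3333, 0).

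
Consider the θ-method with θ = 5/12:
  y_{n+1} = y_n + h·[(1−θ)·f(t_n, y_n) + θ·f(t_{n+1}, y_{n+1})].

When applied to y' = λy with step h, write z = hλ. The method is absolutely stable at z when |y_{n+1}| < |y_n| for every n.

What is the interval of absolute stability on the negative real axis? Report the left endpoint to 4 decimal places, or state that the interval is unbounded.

z∈(-12.0000,0).

With y'=λy (z=hλ):
  y_{n+1} = y_n + z·[7/12·y_n + 5/12·y_{n+1}] ⇒ (1 − 5/12z)y_{n+1} = (1 + 7/12z)y_n
  R(z) = (1 + 7/12z)/(1 − 5/12z).

Solve |R(x)|<1 on ℝ⁻.
x=-1.54: |R|=0.0619
R=−1: 1+7/12x = −1+5/12x ⇒ -1/6x=2 ⇒ x=2/(-1/6)=-12.0000
Confirm numerically:
  x=-10.627: |R|=0.95784 <1
  x=-9.068: |R|=0.89773 <1
  x=-8.410: |R|=0.86716 <1
  x=-8.061: |R|=0.84938 <1
  x=-12.356: |R|=1.00965 >1
  x=-12.247: |R|=1.00675 >1
  x=-12.101: |R|=1.00279 >1
So |R|<1 on (-12.0000, 0).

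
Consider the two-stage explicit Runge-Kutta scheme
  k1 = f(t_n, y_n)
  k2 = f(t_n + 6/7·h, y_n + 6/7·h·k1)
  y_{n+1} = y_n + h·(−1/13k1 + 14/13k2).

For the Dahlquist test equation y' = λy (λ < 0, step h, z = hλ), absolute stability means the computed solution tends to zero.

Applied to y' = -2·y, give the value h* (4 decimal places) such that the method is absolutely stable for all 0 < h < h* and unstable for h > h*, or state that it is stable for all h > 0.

(-1.0833,0); λ=-2 ⇒ h* = (13/12)/2 = 0.5417.

Test eqn y'=λy, z=hλ:
  k1=λy_n ⇒ h·k1=z·y_n;  k2=λ(1+6/7z)y_n ⇒ h·k2=z(1+6/7z)y_n
  y_{n+1}/y_n = 1 − 1/13z + 14/13z(1+6/7z) = 1 + z + 12/13z²
  ⇒ R(z) = 1 + z + 12/13z².

Solve |R(x)|<1 on ℝ⁻.
x=-0.69: |R|=0.7495
R=1: x+12/13x²=0 ⇒ x=−13/12=-1.0833; min R=1−1/(4·12/13)=0.7292>−1
Confirm numerically:
  x=-0.922: |R|=0.86269 <1
  x=-0.851: |R|=0.81749 <1
  x=-0.575: |R|=0.73019 <1
  x=-1.611: |R|=1.78468 >1
  x=-1.136: |R|=1.05523 >1
Interval (-1.0833, 0).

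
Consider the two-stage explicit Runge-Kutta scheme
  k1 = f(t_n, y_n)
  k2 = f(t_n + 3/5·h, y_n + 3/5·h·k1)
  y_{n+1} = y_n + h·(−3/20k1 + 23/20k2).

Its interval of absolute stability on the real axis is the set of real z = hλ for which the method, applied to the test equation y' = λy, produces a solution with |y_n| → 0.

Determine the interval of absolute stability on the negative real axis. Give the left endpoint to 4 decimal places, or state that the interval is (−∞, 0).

Test eqn y'=λy, z=hλ:
  k1=λy_n ⇒ h·k1=z·y_n;  k2=λ(1+3/5z)y_n ⇒ h·k2=z(1+3/5z)y_n
  y_{n+1}/y_n = 1 − 3/20z + 23/20z(1+3/5z) = 1 + z + 69/100z²
  so R(z) = 1 + z + 69/100z².

Solve |R(x)|<1 on ℝ⁻.
x=-0.72: |R|=0.6377
R=1: x+69/100x²=0 ⇒ x=−100/69=-1.4493; min R=1−1/(4·69/100)=0.6377>−1
Confirm numerically:
  x=-1.086: |R|=0.72778 <1
  x=-0.901: |R|=0.65914 <1
  x=-0.893: |R|=0.65724 <1
  x=-0.873: |R|=0.65287 <1
  x=-1.676: |R|=1.26219 >1
  x=-1.593: |R|=1.15798 >1
Interval (-1.4493, 0).

z∈(-1.4493,0).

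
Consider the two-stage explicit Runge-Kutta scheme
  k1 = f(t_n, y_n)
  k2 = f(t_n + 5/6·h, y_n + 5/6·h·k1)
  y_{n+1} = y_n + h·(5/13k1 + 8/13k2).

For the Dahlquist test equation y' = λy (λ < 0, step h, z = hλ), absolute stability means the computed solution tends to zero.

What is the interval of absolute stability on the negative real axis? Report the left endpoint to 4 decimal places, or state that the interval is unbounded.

Test eqn y'=λy, z=hλ:
  k1=λy_n ⇒ h·k1=z·y_n;  k2=λ(1+5/6z)y_n ⇒ h·k2=z(1+5/6z)y_n
  y_{n+1}/y_n = 1 + 5/13z + 8/13z(1+5/6z) = 1 + z + 20/39z²
  ⇒ R(z) = 1 + z + 20/39z².

Find x<0 with |R(x)|<1.
x=-0.59: |R|=0.5885
R=1: x+20/39x²=0 ⇒ x=−39/20=-1.9500; min R=1−1/(4·20/39)=0.5125>−1
Confirm numerically:
  x=-1.739: |R|=0.81183 <1
  x=-1.434: |R|=0.62054 <1
  x=-0.804: |R|=0.52750 <1
  x=-2.362: |R|=1.49905 >1
  x=-2.091: |R|=1.15120 >1
Stable set (-1.9500, 0).

z∈(-1.9500,0).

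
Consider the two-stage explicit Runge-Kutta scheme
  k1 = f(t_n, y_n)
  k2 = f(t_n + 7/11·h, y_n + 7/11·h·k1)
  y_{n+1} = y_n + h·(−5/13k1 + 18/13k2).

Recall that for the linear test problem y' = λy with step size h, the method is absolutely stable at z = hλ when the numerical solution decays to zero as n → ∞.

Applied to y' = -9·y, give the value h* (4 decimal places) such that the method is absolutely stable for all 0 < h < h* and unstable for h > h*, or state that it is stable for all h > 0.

(-1.1349,0); λ=-9 ⇒ h* = (143/126)/9 = 0.1261.

With y'=λy (z=hλ):
  k1=λy_n ⇒ h·k1=z·y_n;  k2=λ(1+7/11z)y_n ⇒ h·k2=z(1+7/11z)y_n
  y_{n+1}/y_n = 1 − 5/13z + 18/13z(1+7/11z) = 1 + z + 126/143z²
  so R(z) = 1 + z + 126/143z².

Solve |R(x)|<1 on ℝ⁻.
x=-1.77: |R|=1.9905
R=1: x+126/143x²=0 ⇒ x=−143/126=-1.1349; min R=1−1/(4·126/143)=0.7163>−1
Confirm numerically:
  x=-1.093: |R|=0.95963 <1
  x=-0.848: |R|=0.78562 <1
  x=-0.603: |R|=0.71738 <1
  x=-1.634: |R|=1.71855 >1
  x=-1.451: |R|=1.40411 >1
  x=-1.291: |R|=1.17754 >1
Stable set (-1.1349, 0).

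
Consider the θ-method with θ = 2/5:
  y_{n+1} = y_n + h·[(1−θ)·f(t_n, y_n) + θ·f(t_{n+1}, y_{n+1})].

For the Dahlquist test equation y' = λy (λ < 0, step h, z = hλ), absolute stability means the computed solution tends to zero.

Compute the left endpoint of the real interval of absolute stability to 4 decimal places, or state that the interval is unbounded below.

On y'=λy, z=hλ:
  y_{n+1} = y_n + z·[3/5·y_n + 2/5·y_{n+1}] ⇒ (1 − 2/5z)y_{n+1} = (1 + 3/5z)y_n
  so R(z) = (1 + 3/5z)/(1 − 2/5z).

Boundary: |R(x)|=1, x<0.
x=-1.01: |R|=0.2806
R=−1: 1+3/5x = −1+2/5x ⇒ -1/5x=2 ⇒ x=2/(-1/5)=-10.0000
Confirm numerically:
  x=-7.305: |R|=0.86257 <1
  x=-7.274: |R|=0.86055 <1
  x=-5.810: |R|=0.74789 <1
  x=-5.807: |R|=0.74762 <1
  x=-10.271: |R|=1.01061 >1
  x=-10.228: |R|=1.00896 >1
Stable set (-10.0000, 0).

z* = -10.0000.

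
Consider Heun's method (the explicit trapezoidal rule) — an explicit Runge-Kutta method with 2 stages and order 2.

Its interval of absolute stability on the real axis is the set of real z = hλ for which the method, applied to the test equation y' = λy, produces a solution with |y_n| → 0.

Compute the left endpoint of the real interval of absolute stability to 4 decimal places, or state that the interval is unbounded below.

Test eqn y'=λy, z=hλ:
  order 2, 2-stage ⇒ R(z)=1+z+z^2/2
  (e.g. R(-1.11)=0.50605, |R|=0.50605)

Find x<0 with |R(x)|<1.
x=-1.11: |R|=0.5060
|R(-1.89)|=0.8960 |R(-1.53)|=0.6404 |R(-1.29)|=0.5421
Bisect:
  x_lo=-2.3914 |R|=1.4681  x_hi=-0.1972 |R|=0.8223
  mid=-1.29431 |R|=0.54331 →hi
  mid=-1.84288 |R|=0.85522 →hi
  mid=-2.11716 |R|=1.12403 →lo
  mid=-1.98002 |R|=0.98022 →hi
  mid=-2.04859 |R|=1.04977 →lo
  mid=-2.01431 |R|=1.01441 →lo
  mid=-1.99716 |R|=0.99717 →hi
  mid=-2.00573 |R|=1.00575 →lo
  ...
  [-2.00011,-1.99997] ⇒ x*=-2.0000
So |R|<1 on (-2.0000, 0).

left endpoint -2.0000.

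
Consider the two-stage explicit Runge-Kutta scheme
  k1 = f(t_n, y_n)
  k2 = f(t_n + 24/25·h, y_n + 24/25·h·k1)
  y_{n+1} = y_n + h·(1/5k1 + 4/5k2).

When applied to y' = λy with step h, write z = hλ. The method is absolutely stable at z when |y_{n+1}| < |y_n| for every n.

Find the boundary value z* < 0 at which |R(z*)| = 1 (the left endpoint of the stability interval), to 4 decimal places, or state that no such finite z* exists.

z* = -1.3021.

On y'=λy, z=hλ:
  k1=λy_n ⇒ h·k1=z·y_n;  k2=λ(1+24/25z)y_n ⇒ h·k2=z(1+24/25z)y_n
  y_{n+1}/y_n = 1 + 1/5z + 4/5z(1+24/25z) = 1 + z + 96/125z²
  so R(z) = 1 + z + 96/125z².

Solve |R(x)|<1 on ℝ⁻.
x=-1.63: |R|=1.4105
R=1: x+96/125x²=0 ⇒ x=−125/96=-1.3021; min R=1−1/(4·96/125)=0.6745>−1
Confirm numerically:
  x=-1.077: |R|=0.81383 <1
  x=-1.074: |R|=0.81187 <1
  x=-0.652: |R|=0.67448 <1
  x=-1.531: |R|=1.26916 >1
  x=-1.458: |R|=1.17459 >1
Interval (-1.3021, 0).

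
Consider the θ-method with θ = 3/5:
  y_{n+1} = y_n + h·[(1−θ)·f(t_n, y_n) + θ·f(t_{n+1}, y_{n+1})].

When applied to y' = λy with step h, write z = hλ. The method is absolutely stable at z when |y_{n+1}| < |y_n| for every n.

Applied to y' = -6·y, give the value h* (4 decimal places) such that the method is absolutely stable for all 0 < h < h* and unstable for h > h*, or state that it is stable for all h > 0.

Set f=λy, z=hλ:
  y_{n+1} = y_n + z·[2/5·y_n + 3/5·y_{n+1}] ⇒ (1 − 3/5z)y_{n+1} = (1 + 2/5z)y_n
  Hence R(z) = (1 + 2/5z)/(1 − 3/5z).

Boundary: |R(x)|=1, x<0.
x=-0.67: |R|=0.5221
x=-2: |R|=0.0909
x=-10: |R|=0.4286
x=-100: |R|=0.6393
θ=3/5≥1/2 ⇒ |1+2/5x|<|1−3/5x| ∀x<0 ⇒ stable on all of ℝ⁻.

unbounded; (−∞, 0). Any h>0 works for λ=-6.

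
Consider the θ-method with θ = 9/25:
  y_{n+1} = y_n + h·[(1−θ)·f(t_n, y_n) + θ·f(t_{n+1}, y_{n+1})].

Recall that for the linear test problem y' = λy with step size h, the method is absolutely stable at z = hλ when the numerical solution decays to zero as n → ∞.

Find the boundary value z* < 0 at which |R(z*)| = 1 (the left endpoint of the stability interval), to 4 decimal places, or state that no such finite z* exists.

Set f=λy, z=hλ:
  y_{n+1} = y_n + z·[16/25·y_n + 9/25·y_{n+1}] ⇒ (1 − 9/25z)y_{n+1} = (1 + 16/25z)y_n
  Hence R(z) = (1 + 16/25z)/(1 − 9/25z).

Need |R(x)|<1, x<0.
x=-1.46: |R|=0.0430
R=−1: 1+16/25x = −1+9/25x ⇒ -7/25x=2 ⇒ x=2/(-7/25)=-7.1429
Confirm numerically:
  x=-4.846: |R|=0.76567 <1
  x=-4.544: |R|=0.72393 <1
  x=-4.507: |R|=0.71858 <1
  x=-4.297: |R|=0.68714 <1
  x=-7.720: |R|=1.04276 >1
  x=-7.674: |R|=1.03953 >1
Interval (-7.1429, 0).

left endpoint -7.1429.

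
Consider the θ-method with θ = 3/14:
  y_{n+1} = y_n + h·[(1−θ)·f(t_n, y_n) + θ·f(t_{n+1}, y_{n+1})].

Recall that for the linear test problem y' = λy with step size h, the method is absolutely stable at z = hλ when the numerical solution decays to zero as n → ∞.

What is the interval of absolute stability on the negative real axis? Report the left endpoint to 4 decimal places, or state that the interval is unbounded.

(-3.5000, 0).

On y'=λy, z=hλ:
  y_{n+1} = y_n + z·[11/14·y_n + 3/14·y_{n+1}] ⇒ (1 − 3/14z)y_{n+1} = (1 + 11/14z)y_n
  so R(z) = (1 + 11/14z)/(1 − 3/14z).

Need |R(x)|<1, x<0.
x=-1.55: |R|=0.1635
R=−1: 1+11/14x = −1+3/14x ⇒ -4/7x=2 ⇒ x=2/(-4/7)=-3.5000
Confirm numerically:
  x=-3.394: |R|=0.96493 <1
  x=-1.788: |R|=0.29271 <1
  x=-1.584: |R|=0.18259 <1
  x=-1.409: |R|=0.08224 <1
  x=-4.030: |R|=1.16251 >1
  x=-3.931: |R|=1.13368 >1
  x=-3.846: |R|=1.10839 >1
Stable set (-3.5000, 0).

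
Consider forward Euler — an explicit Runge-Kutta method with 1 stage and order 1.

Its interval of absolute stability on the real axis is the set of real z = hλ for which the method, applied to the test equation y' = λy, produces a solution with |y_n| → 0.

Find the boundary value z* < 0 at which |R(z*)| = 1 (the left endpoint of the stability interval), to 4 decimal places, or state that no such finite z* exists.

Set f=λy, z=hλ:
  order 1, 1-stage ⇒ R(z)=1+z
  (e.g. R(-1.02)=-0.02000, |R|=0.02000)

Solve |R(x)|<1 on ℝ⁻.
x=-1.02: |R|=0.0200
|R(-2)|=1.0000 |R(-1.35)|=0.3500 |R(-0.68)|=0.3200
Bisect:
  x_lo=-2.4989 |R|=1.4989  x_hi=-0.1191 |R|=0.8809
  mid=-1.30902 |R|=0.30902 →hi
  mid=-1.90396 |R|=0.90396 →hi
  mid=-2.20144 |R|=1.20144 →lo
  mid=-2.05270 |R|=1.05270 →lo
  mid=-1.97833 |R|=0.97833 →hi
  mid=-2.01552 |R|=1.01552 →lo
  mid=-1.99692 |R|=0.99692 →hi
  ...
  [-2.00012,-1.99997] ⇒ x*=-2.0000
Stable set (-2.0000, 0).

z* = -2.0000.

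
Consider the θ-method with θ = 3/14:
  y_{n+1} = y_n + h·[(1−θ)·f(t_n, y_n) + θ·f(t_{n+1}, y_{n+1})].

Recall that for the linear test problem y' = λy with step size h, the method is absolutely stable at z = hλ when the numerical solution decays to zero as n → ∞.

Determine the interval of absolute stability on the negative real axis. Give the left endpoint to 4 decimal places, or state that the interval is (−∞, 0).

(-3.5000, 0).

Test eqn y'=λy, z=hλ:
  y_{n+1} = y_n + z·[11/14·y_n + 3/14·y_{n+1}] ⇒ (1 − 3/14z)y_{n+1} = (1 + 11/14z)y_n
  R(z) = (1 + 11/14z)/(1 − 3/14z).

Solve |R(x)|<1 on ℝ⁻.
x=-0.42: |R|=0.6147
R=−1: 1+11/14x = −1+3/14x ⇒ -4/7x=2 ⇒ x=2/(-4/7)=-3.5000
Confirm numerically:
  x=-3.106: |R|=0.86483 <1
  x=-2.843: |R|=0.76670 <1
  x=-1.753: |R|=0.27431 <1
  x=-1.614: |R|=0.19924 <1
  x=-3.561: |R|=1.01977 >1
  x=-3.527: |R|=1.00879 >1
So |R|<1 on (-3.5000, 0).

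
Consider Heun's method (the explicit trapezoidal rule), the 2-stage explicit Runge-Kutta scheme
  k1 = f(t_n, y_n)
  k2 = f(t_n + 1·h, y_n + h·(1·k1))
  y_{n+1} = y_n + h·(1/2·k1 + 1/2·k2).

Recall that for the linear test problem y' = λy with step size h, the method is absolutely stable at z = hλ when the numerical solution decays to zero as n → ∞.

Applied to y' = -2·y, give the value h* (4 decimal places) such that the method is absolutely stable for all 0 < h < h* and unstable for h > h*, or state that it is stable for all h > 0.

(-2.0000,0); λ=-2 ⇒ h* = 1.0000.

Set f=λy, z=hλ:
  order 2, 2-stage ⇒ R(z)=1+z+z^2/2
  (e.g. R(-0.89)=0.50605, |R|=0.50605)

Boundary: |R(x)|=1, x<0.
x=-0.89: |R|=0.5061
|R(-2.25)|=1.2812 |R(-2.13)|=1.1384 |R(-1.43)|=0.5924
Bisect:
  x_lo=-2.8931 |R|=2.2920  x_hi=-0.3475 |R|=0.7129
  mid=-1.62031 |R|=0.69239 →hi
  mid=-2.25672 |R|=1.28967 →lo
  mid=-1.93852 |R|=0.94041 →hi
  mid=-2.09762 |R|=1.10238 →lo
  mid=-2.01807 |R|=1.01823 →lo
  mid=-1.97829 |R|=0.97853 →hi
  mid=-1.99818 |R|=0.99818 →hi
  mid=-2.00812 |R|=1.00815 →lo
  ...
  [-2.00004,-1.99989] ⇒ x*=-2.0000
Stable set (-2.0000, 0).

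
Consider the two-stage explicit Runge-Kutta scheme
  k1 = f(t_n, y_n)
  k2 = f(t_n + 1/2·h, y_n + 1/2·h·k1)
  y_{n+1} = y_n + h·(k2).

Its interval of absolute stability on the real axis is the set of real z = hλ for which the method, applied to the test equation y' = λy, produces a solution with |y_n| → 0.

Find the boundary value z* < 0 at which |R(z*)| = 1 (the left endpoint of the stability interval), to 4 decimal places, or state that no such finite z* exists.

Set f=λy, z=hλ:
  k1=λy_n ⇒ h·k1=z·y_n;  k2=λ(1+1/2z)y_n ⇒ h·k2=z(1+1/2z)y_n
  y_{n+1}/y_n = 1 + z(1+1/2z) = 1 + z + 1/2z²
  Hence R(z) = 1 + z + 1/2z².

Boundary: |R(x)|=1, x<0.
x=-1.41: |R|=0.5840
R=1: x+1/2x²=0 ⇒ x=−2=-2.0000; min R=1−1/(4·1/2)=0.5000>−1
Confirm numerically:
  x=-1.758: |R|=0.78728 <1
  x=-1.249: |R|=0.53100 <1
  x=-0.941: |R|=0.50174 <1
  x=-2.448: |R|=1.54835 >1
  x=-2.104: |R|=1.10941 >1
Interval (-2.0000, 0).

z* = -2.0000.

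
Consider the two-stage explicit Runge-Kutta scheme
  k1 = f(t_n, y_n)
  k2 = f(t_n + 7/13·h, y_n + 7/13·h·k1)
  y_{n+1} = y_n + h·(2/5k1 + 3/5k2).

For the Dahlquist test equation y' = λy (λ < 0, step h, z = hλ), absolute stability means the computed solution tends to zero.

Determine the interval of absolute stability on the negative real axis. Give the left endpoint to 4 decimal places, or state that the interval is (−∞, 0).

Set f=λy, z=hλ:
  k1=λy_n ⇒ h·k1=z·y_n;  k2=λ(1+7/13z)y_n ⇒ h·k2=z(1+7/13z)y_n
  y_{n+1}/y_n = 1 + 2/5z + 3/5z(1+7/13z) = 1 + z + 21/65z²
  ⇒ R(z) = 1 + z + 21/65z².

Boundary: |R(x)|=1, x<0.
x=-1.78: |R|=0.2436
R=1: x+21/65x²=0 ⇒ x=−65/21=-3.0952; min R=1−1/(4·21/65)=0.2262>−1
Confirm numerically:
  x=-2.966: |R|=0.87616 <1
  x=-2.359: |R|=0.43888 <1
  x=-2.024: |R|=0.29951 <1
  x=-3.691: |R|=1.71043 >1
  x=-3.191: |R|=1.09872 >1
Interval (-3.0952, 0).

z∈(-3.0952,0).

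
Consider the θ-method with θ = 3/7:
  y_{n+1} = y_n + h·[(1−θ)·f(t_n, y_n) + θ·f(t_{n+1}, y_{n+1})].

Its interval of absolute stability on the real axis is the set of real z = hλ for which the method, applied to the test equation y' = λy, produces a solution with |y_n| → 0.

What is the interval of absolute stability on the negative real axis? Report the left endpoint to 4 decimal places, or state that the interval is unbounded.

(-14.0000, 0).

Test eqn y'=λy, z=hλ:
  y_{n+1} = y_n + z·[4/7·y_n + 3/7·y_{n+1}] ⇒ (1 − 3/7z)y_{n+1} = (1 + 4/7z)y_n
  ⇒ R(z) = (1 + 4/7z)/(1 − 3/7z).

Boundary: |R(x)|=1, x<0.
x=-1.4: |R|=0.1250
R=−1: 1+4/7x = −1+3/7x ⇒ -1/7x=2 ⇒ x=2/(-1/7)=-14.0000
Confirm numerically:
  x=-11.927: |R|=0.95154 <1
  x=-11.910: |R|=0.95109 <1
  x=-7.987: |R|=0.80579 <1
  x=-6.425: |R|=0.71170 <1
  x=-14.594: |R|=1.01170 >1
  x=-14.359: |R|=1.00717 >1
  x=-14.085: |R|=1.00173 >1
Stable set (-14.0000, 0).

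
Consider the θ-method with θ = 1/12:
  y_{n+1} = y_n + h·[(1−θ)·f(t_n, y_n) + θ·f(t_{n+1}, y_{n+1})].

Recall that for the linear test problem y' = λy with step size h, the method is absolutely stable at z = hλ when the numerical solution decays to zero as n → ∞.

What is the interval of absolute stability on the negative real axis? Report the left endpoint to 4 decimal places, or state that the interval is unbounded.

z∈(-2.4000,0).

On y'=λy, z=hλ:
  y_{n+1} = y_n + z·[11/12·y_n + 1/12·y_{n+1}] ⇒ (1 − 1/12z)y_{n+1} = (1 + 11/12z)y_n
  ⇒ R(z) = (1 + 11/12z)/(1 − 1/12z).

Need |R(x)|<1, x<0.
x=-0.62: |R|=0.4105
R=−1: 1+11/12x = −1+1/12x ⇒ -5/6x=2 ⇒ x=2/(-5/6)=-2.4000
Confirm numerically:
  x=-2.354: |R|=0.96795 <1
  x=-1.656: |R|=0.45518 <1
  x=-1.429: |R|=0.27694 <1
  x=-1.158: |R|=0.05609 <1
  x=-2.666: |R|=1.18137 >1
  x=-2.551: |R|=1.10377 >1
  x=-2.545: |R|=1.09969 >1
Stable set (-2.4000, 0).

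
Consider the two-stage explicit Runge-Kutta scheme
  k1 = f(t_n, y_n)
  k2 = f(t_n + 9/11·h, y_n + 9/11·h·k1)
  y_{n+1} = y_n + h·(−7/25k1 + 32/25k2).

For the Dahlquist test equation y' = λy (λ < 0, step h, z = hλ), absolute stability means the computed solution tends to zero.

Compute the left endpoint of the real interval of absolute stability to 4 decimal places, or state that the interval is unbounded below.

On y'=λy, z=hλ:
  k1=λy_n ⇒ h·k1=z·y_n;  k2=λ(1+9/11z)y_n ⇒ h·k2=z(1+9/11z)y_n
  y_{n+1}/y_n = 1 − 7/25z + 32/25z(1+9/11z) = 1 + z + 288/275z²
  so R(z) = 1 + z + 288/275z².

Solve |R(x)|<1 on ℝ⁻.
x=-1.65: |R|=2.2012
R=1: x+288/275x²=0 ⇒ x=−275/288=-0.9549; min R=1−1/(4·288/275)=0.7613>−1
Confirm numerically:
  x=-0.924: |R|=0.97014 <1
  x=-0.873: |R|=0.92516 <1
  x=-0.778: |R|=0.85590 <1
  x=-0.388: |R|=0.76966 <1
  x=-1.524: |R|=1.90837 >1
  x=-1.281: |R|=1.43753 >1
  x=-1.202: |R|=1.31110 >1
Stable set (-0.9549, 0).

left endpoint -0.9549.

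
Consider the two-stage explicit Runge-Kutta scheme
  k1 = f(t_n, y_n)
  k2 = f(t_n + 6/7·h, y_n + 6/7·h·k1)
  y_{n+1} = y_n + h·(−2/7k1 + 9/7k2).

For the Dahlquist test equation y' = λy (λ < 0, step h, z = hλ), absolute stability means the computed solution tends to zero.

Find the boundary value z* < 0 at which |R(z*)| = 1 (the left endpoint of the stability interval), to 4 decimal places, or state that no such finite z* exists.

With y'=λy (z=hλ):
  k1=λy_n ⇒ h·k1=z·y_n;  k2=λ(1+6/7z)y_n ⇒ h·k2=z(1+6/7z)y_n
  y_{n+1}/y_n = 1 − 2/7z + 9/7z(1+6/7z) = 1 + z + 54/49z²
  so R(z) = 1 + z + 54/49z².

Solve |R(x)|<1 on ℝ⁻.
x=-1.29: |R|=1.5439
R=1: x+54/49x²=0 ⇒ x=−49/54=-0.9074; min R=1−1/(4·54/49)=0.7731>−1
Confirm numerically:
  x=-0.620: |R|=0.80362 <1
  x=-0.592: |R|=0.79423 <1
  x=-0.526: |R|=0.77891 <1
  x=-0.386: |R|=0.77820 <1
  x=-1.359: |R|=1.67634 >1
  x=-1.235: |R|=1.44586 >1
Interval (-0.9074, 0).

z* = -0.9074.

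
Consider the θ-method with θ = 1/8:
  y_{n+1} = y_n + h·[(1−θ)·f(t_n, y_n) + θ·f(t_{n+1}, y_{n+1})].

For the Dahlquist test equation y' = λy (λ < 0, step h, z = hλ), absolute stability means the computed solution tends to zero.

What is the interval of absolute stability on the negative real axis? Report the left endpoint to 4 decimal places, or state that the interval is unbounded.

Set f=λy, z=hλ:
  y_{n+1} = y_n + z·[7/8·y_n + 1/8·y_{n+1}] ⇒ (1 − 1/8z)y_{n+1} = (1 + 7/8z)y_n
  ⇒ R(z) = (1 + 7/8z)/(1 − 1/8z).

Solve |R(x)|<1 on ℝ⁻.
x=-0.54: |R|=0.4941
R=−1: 1+7/8x = −1+1/8x ⇒ -3/4x=2 ⇒ x=2/(-3/4)=-2.6667
Confirm numerically:
  x=-2.080: |R|=0.65079 <1
  x=-1.844: |R|=0.49858 <1
  x=-1.278: |R|=0.10196 <1
  x=-1.111: |R|=0.02448 <1
  x=-3.005: |R|=1.18446 >1
  x=-2.840: |R|=1.09594 >1
  x=-2.759: |R|=1.05149 >1
Stable set (-2.6667, 0).

z∈(-2.6667,0).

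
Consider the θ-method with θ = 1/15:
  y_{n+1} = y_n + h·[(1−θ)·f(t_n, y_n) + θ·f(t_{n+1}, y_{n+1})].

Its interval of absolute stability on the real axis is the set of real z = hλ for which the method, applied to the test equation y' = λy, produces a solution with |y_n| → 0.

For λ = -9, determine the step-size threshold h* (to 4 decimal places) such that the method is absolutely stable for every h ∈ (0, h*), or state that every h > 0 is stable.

With y'=λy (z=hλ):
  y_{n+1} = y_n + z·[14/15·y_n + 1/15·y_{n+1}] ⇒ (1 − 1/15z)y_{n+1} = (1 + 14/15z)y_n
  Hence R(z) = (1 + 14/15z)/(1 − 1/15z).

Find x<0 with |R(x)|<1.
x=-1.03: |R|=0.0362
R=−1: 1+14/15x = −1+1/15x ⇒ -13/15x=2 ⇒ x=2/(-13/15)=-2.3077
Confirm numerically:
  x=-1.710: |R|=0.53501 <1
  x=-1.678: |R|=0.50917 <1
  x=-1.147: |R|=0.06552 <1
  x=-2.640: |R|=1.24490 >1
  x=-2.369: |R|=1.04589 >1
Interval (-2.3077, 0).

(-2.3077,0); λ=-9 ⇒ h* = (30/13)/9 = 0.2564.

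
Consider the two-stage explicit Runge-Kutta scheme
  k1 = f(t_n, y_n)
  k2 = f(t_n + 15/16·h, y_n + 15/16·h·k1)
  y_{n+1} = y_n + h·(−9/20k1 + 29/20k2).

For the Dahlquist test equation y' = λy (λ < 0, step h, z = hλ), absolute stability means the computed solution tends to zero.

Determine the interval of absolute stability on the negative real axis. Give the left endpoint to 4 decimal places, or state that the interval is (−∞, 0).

z∈(-0.7356,0).

With y'=λy (z=hλ):
  k1=λy_n ⇒ h·k1=z·y_n;  k2=λ(1+15/16z)y_n ⇒ h·k2=z(1+15/16z)y_n
  y_{n+1}/y_n = 1 − 9/20z + 29/20z(1+15/16z) = 1 + z + 87/64z²
  Hence R(z) = 1 + z + 87/64z².

Boundary: |R(x)|=1, x<0.
x=-0.56: |R|=0.8663
R=1: x+87/64x²=0 ⇒ x=−64/87=-0.7356; min R=1−1/(4·87/64)=0.8161>−1
Confirm numerically:
  x=-0.680: |R|=0.94858 <1
  x=-0.580: |R|=0.87729 <1
  x=-0.551: |R|=0.86171 <1
  x=-1.109: |R|=1.56287 >1
  x=-0.879: |R|=1.17131 >1
  x=-0.868: |R|=1.15619 >1
Stable set (-0.7356, 0).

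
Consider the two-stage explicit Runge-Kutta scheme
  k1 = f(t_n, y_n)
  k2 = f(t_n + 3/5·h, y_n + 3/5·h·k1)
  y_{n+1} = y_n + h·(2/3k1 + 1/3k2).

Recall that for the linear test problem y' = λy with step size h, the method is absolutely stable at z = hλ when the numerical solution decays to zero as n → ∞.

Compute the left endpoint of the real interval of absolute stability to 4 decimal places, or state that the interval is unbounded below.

On y'=λy, z=hλ:
  k1=λy_n ⇒ h·k1=z·y_n;  k2=λ(1+3/5z)y_n ⇒ h·k2=z(1+3/5z)y_n
  y_{n+1}/y_n = 1 + 2/3z + 1/3z(1+3/5z) = 1 + z + 1/5z²
  Hence R(z) = 1 + z + 1/5z².

Find x<0 with |R(x)|<1.
x=-1.27: |R|=0.0526
R=1: x+1/5x²=0 ⇒ x=−5=-5.0000; min R=1−1/(4·1/5)=-0.2500>−1
Confirm numerically:
  x=-4.833: |R|=0.83858 <1
  x=-3.339: |R|=0.10922 <1
  x=-3.168: |R|=0.16076 <1
  x=-2.580: |R|=0.24872 <1
  x=-5.158: |R|=1.16299 >1
  x=-5.119: |R|=1.12183 >1
Interval (-5.0000, 0).

left endpoint -5.0000.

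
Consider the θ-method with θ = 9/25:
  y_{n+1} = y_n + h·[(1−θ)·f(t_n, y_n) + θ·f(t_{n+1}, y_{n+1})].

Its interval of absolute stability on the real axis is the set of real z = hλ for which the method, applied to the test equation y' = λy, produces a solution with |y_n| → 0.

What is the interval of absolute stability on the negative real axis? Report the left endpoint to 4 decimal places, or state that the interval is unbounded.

(-7.1429, 0).

Set f=λy, z=hλ:
  y_{n+1} = y_n + z·[16/25·y_n + 9/25·y_{n+1}] ⇒ (1 − 9/25z)y_{n+1} = (1 + 16/25z)y_n
  R(z) = (1 + 16/25z)/(1 − 9/25z).

Need |R(x)|<1, x<0.
x=-1.05: |R|=0.2380
R=−1: 1+16/25x = −1+9/25x ⇒ -7/25x=2 ⇒ x=2/(-7/25)=-7.1429
Confirm numerically:
  x=-6.940: |R|=0.98376 <1
  x=-5.762: |R|=0.87424 <1
  x=-4.923: |R|=0.77579 <1
  x=-7.524: |R|=1.02878 >1
  x=-7.210: |R|=1.00523 >1
So |R|<1 on (-7.1429, 0).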